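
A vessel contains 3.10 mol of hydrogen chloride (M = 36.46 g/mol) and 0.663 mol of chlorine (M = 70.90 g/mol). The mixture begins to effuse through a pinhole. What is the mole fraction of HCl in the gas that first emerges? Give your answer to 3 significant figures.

0.867

Effusion rate of each component ∝ n_i/√M_i (partial pressure × 1/√M).
Mole fraction of HCl in the effusate = (n_HCl/√M_HCl) / (n_HCl/√M_HCl + n_Cl₂/√M_Cl₂)
= (3.10/√36.46) / (3.10/√36.46 + 0.663/√70.90) = 0.5134/(0.5134 + 0.07874) = 0.867.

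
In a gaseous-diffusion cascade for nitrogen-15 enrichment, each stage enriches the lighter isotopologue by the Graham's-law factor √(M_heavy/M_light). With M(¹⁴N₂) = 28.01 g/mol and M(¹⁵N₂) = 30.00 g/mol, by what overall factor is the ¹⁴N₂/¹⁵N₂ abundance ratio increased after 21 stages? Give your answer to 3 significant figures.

2.06

Each stage multiplies the ratio by α = √(30.00/28.01), so after 21 stages the overall factor is α^21 = (30.00/28.01)^(21/2).
= 1.07105^(21/2) = 2.06.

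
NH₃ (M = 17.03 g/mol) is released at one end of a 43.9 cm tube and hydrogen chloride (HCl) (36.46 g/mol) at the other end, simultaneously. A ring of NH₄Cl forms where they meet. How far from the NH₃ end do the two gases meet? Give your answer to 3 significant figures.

26.1 cm

The fronts meet when d_NH₃ + d_HCl = L with d_NH₃/d_HCl = √(M_HCl/M_NH₃) (Graham's law). Here √(M_HCl/M_NH₃) = √(36.46/17.03) = 1.463.
With d_NH₃ + d_HCl = 43.9 cm, d_HCl = 43.9/(1 + 1.463) = 17.82 cm.
d_NH₃ = 43.9 − 17.82 = 26.1 cm.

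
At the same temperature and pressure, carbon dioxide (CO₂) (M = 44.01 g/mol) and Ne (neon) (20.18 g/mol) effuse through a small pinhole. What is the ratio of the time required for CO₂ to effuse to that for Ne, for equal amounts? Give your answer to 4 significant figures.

1.477

Since effusion rate ∝ 1/√M, t_CO₂/t_Ne = √(M_CO₂/M_Ne) = √(44.01/20.18) = √2.181 = 1.477.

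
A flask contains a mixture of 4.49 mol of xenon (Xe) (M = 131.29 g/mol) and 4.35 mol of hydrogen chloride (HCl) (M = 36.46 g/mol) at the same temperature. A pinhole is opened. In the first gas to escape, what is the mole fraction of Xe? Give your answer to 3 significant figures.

0.352

Each component's effusion rate ∝ (its partial pressure)·(1/√M) ∝ n_i/√M_i.
Mole fraction of Xe in the effusate = (n_Xe/√M_Xe) / (n_Xe/√M_Xe + n_HCl/√M_HCl)
= (4.49/√131.29) / (4.49/√131.29 + 4.35/√36.46) = 0.3919/(0.3919 + 0.7204) = 0.352.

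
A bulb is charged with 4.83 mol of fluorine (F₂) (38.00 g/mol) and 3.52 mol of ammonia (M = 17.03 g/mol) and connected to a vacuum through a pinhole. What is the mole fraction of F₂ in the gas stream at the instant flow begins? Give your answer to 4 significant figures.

0.4788

Rate_i ∝ x_i/√M_i (Graham's law weighted by mole fraction), so the effusate composition follows n_i/√M_i.
x_F₂(eff) = (n_F₂/√M_F₂) / (n_F₂/√M_F₂ + n_NH₃/√M_NH₃)
= (4.83/√38.00) / (4.83/√38.00 + 3.52/√17.03) = 0.7835/(0.7835 + 0.8530) = 0.4788.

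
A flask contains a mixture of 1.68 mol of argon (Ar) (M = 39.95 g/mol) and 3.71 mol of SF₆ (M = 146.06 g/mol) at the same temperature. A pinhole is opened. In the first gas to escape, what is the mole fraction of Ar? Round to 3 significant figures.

0.464

The effusion rate of species i is ∝ p_i/√M_i ∝ n_i/√M_i.
So x_Ar in the escaping gas = (n_Ar/√M_Ar) / Σ(n_i/√M_i)
= (1.68/√39.95) / (1.68/√39.95 + 3.71/√146.06) = 0.2658/(0.2658 + 0.3070) = 0.464.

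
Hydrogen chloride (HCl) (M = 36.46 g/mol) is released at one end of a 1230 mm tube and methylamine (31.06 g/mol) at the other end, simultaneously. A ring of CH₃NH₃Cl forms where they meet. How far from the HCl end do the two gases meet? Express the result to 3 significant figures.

In equal time, each gas travels a distance ∝ its rate ∝ 1/√M, so d_HCl/d_CH₃NH₂ = √(M_CH₃NH₂/M_HCl) = √(31.06/36.46) = 0.9230.
With d_HCl + d_CH₃NH₂ = 1230 mm, d_CH₃NH₂ = 1230/(1 + 0.9230) = 639.6 mm.
d_HCl = 1230 − 639.6 = 590 mm.

590 mm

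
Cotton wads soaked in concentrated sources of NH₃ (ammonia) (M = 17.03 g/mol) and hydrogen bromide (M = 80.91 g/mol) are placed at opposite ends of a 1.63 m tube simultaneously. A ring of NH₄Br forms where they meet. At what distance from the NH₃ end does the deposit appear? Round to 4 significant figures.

Distances travelled in equal time are proportional to diffusion rates, so d_NH₃/d_HBr = √(M_HBr/M_NH₃) = √(80.91/17.03) = 2.180.
With d_NH₃ + d_HBr = 1.63 m, d_HBr = 1.63/(1 + 2.180) = 0.5126 m.
d_NH₃ = 1.63 − 0.5126 = 1.117 m.

1.117 m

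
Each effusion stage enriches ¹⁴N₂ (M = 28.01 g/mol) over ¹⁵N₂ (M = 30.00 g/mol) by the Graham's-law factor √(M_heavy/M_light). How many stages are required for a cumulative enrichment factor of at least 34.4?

Per stage α = (30.00/28.01)^(1/2) = 1.07105^0.5, giving ln α = 0.03432.
Need α^N ≥ 34.4 ⇒ N ≥ ln(34.4) / ln α = 3.538 / 0.03432 = 103.10.
Minimum whole number of stages: N = 104.

104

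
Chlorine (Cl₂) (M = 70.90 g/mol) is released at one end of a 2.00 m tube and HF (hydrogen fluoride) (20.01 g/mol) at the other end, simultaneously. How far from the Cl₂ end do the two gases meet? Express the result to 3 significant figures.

Distances travelled in equal time are proportional to diffusion rates, so d_Cl₂/d_HF = √(M_HF/M_Cl₂) = √(20.01/70.90) = 0.5313.
With d_Cl₂ + d_HF = 2.00 m, d_HF = 2.00/(1 + 0.5313) = 1.306 m.
d_Cl₂ = 2.00 − 1.306 = 0.694 m.

0.694 m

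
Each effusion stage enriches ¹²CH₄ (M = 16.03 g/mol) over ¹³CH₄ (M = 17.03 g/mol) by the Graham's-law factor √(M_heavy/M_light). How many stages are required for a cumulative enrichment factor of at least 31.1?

Single-stage factor α = √(17.03/16.03), so ln α = ½ ln(1.06238) = 0.03026.
Need α^N ≥ 31.1 ⇒ N ≥ ln(31.1) / ln α = 3.437 / 0.03026 = 113.60.
Rounding up, N = 114 stages.

114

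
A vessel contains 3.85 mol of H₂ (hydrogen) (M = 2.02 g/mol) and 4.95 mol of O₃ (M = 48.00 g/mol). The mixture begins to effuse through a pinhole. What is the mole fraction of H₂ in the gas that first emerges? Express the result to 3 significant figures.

Effusion rate of each component ∝ n_i/√M_i (partial pressure × 1/√M).
Mole fraction of H₂ in the effusate = (n_H₂/√M_H₂) / (n_H₂/√M_H₂ + n_O₃/√M_O₃)
= (3.85/√2.02) / (3.85/√2.02 + 4.95/√48.00) = 2.709/(2.709 + 0.7145) = 0.791.

0.791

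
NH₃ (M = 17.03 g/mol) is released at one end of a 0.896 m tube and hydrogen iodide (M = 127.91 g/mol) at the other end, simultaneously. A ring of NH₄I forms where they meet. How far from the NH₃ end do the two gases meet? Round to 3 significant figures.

0.656 m

Distances travelled in equal time are proportional to diffusion rates, so d_NH₃/d_HI = √(M_HI/M_NH₃) = √(127.91/17.03) = 2.741.
With d_NH₃ + d_HI = 0.896 m, d_HI = 0.896/(1 + 2.741) = 0.2395 m.
d_NH₃ = 0.896 − 0.2395 = 0.656 m.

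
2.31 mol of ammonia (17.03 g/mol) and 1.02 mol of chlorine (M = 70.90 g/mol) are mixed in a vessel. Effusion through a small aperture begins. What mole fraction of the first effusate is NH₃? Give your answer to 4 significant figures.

Each component's effusion rate ∝ (its partial pressure)·(1/√M) ∝ n_i/√M_i.
So x_NH₃ in the escaping gas = (n_NH₃/√M_NH₃) / Σ(n_i/√M_i)
= (2.31/√17.03) / (2.31/√17.03 + 1.02/√70.90) = 0.5598/(0.5598 + 0.1211) = 0.8221.

0.8221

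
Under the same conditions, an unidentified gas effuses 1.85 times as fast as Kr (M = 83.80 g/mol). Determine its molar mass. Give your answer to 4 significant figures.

By Graham's law, rate_X/rate_Kr = √(M_Kr/M_X).
1.85 = √(83.80/M_X)
M_X = 83.80 / 1.85² = 83.80 / 3.423 = 24.49 g/mol

24.49 g/mol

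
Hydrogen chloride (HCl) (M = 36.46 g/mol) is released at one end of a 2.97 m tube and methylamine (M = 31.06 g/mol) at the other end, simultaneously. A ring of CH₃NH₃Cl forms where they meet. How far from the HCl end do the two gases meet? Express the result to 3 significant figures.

1.43 m

Graham's law gives d_HCl/d_CH₃NH₂ = rate_HCl/rate_CH₃NH₂ = √(M_CH₃NH₂/M_HCl) = √(31.06/36.46) = 0.9230.
With d_HCl + d_CH₃NH₂ = 2.97 m, d_CH₃NH₂ = 2.97/(1 + 0.9230) = 1.544 m.
d_HCl = 2.97 − 1.544 = 1.43 m.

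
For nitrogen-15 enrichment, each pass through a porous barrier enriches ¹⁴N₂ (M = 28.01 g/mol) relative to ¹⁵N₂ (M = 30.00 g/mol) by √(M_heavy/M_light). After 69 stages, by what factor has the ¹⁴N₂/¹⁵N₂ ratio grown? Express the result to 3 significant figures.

10.7

Each stage multiplies the ratio by α = √(30.00/28.01), so after 69 stages the overall factor is α^69 = (30.00/28.01)^(69/2).
= 1.07105^(69/2) = 10.7.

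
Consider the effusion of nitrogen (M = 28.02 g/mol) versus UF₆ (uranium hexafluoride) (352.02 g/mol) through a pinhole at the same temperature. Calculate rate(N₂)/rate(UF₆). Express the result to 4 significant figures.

From Graham's law, rate_N₂/rate_UF₆ = √(M_UF₆/M_N₂) = √(352.02/28.02) = √12.56 = 3.544.

3.544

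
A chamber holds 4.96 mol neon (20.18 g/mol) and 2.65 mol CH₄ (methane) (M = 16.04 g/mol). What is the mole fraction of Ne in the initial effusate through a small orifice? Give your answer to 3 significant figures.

Each component's effusion rate ∝ (its partial pressure)·(1/√M) ∝ n_i/√M_i.
x_Ne(eff) = (n_Ne/√M_Ne) / (n_Ne/√M_Ne + n_CH₄/√M_CH₄)
= (4.96/√20.18) / (4.96/√20.18 + 2.65/√16.04) = 1.104/(1.104 + 0.6617) = 0.625.

0.625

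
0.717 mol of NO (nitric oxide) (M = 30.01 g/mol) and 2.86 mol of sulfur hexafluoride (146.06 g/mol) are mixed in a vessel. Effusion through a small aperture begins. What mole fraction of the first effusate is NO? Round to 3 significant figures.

0.356

Effusion rate of each component ∝ n_i/√M_i (partial pressure × 1/√M).
So x_NO in the escaping gas = (n_NO/√M_NO) / Σ(n_i/√M_i)
= (0.717/√30.01) / (0.717/√30.01 + 2.86/√146.06) = 0.1309/(0.1309 + 0.2366) = 0.356.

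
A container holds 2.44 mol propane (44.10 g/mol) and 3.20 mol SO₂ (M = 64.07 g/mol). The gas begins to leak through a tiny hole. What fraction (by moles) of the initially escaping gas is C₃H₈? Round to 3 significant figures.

0.479

Rate_i ∝ x_i/√M_i (Graham's law weighted by mole fraction), so the effusate composition follows n_i/√M_i.
So x_C₃H₈ in the escaping gas = (n_C₃H₈/√M_C₃H₈) / Σ(n_i/√M_i)
= (2.44/√44.10) / (2.44/√44.10 + 3.20/√64.07) = 0.3674/(0.3674 + 0.3998) = 0.479.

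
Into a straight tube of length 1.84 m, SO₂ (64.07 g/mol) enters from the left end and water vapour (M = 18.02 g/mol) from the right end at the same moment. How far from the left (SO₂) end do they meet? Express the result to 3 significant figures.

0.638 m

Distances travelled in equal time are proportional to diffusion rates, so d_SO₂/d_H₂O = √(M_H₂O/M_SO₂) = √(18.02/64.07) = 0.5303.
With d_SO₂ + d_H₂O = 1.84 m, d_H₂O = 1.84/(1 + 0.5303) = 1.202 m.
d_SO₂ = 1.84 − 1.202 = 0.638 m.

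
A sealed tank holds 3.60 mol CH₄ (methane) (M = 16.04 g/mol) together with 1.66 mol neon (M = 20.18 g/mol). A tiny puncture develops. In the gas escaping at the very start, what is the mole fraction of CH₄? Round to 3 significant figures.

Each component's effusion rate ∝ (its partial pressure)·(1/√M) ∝ n_i/√M_i.
Mole fraction of CH₄ in the effusate = (n_CH₄/√M_CH₄) / (n_CH₄/√M_CH₄ + n_Ne/√M_Ne)
= (3.60/√16.04) / (3.60/√16.04 + 1.66/√20.18) = 0.8989/(0.8989 + 0.3695) = 0.709.

0.709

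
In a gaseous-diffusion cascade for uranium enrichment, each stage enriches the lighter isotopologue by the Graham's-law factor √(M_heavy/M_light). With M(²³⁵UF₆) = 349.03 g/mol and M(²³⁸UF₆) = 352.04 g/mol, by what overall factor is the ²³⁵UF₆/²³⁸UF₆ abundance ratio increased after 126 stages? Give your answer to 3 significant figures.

Each stage multiplies the ratio by α = √(352.04/349.03), so after 126 stages the overall factor is α^126 = (352.04/349.03)^(126/2).
= 1.00862^63 = 1.72.

1.72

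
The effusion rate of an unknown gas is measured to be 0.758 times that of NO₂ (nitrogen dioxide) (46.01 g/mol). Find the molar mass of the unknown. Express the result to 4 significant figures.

80.08 g/mol

By Graham's law, rate_X/rate_NO₂ = √(M_NO₂/M_X).
0.758 = √(46.01/M_X)
M_X = 46.01 / 0.758² = 46.01 / 0.5746 = 80.08 g/mol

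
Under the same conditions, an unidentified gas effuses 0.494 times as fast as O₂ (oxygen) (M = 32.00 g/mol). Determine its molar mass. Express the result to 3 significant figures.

131 g/mol

From Graham's law, rate_X/rate_O₂ = √(M_O₂/M_X).
0.494 = √(32.00/M_X)
M_X = 32.00 / 0.494² = 32.00 / 0.2440 = 131 g/mol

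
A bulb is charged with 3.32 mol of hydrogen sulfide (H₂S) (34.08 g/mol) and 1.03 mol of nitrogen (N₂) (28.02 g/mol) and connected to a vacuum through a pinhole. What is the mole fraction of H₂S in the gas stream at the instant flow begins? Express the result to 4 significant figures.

The effusion rate of species i is ∝ p_i/√M_i ∝ n_i/√M_i.
x_H₂S(eff) = (n_H₂S/√M_H₂S) / (n_H₂S/√M_H₂S + n_N₂/√M_N₂)
= (3.32/√34.08) / (3.32/√34.08 + 1.03/√28.02) = 0.5687/(0.5687 + 0.1946) = 0.7451.

0.7451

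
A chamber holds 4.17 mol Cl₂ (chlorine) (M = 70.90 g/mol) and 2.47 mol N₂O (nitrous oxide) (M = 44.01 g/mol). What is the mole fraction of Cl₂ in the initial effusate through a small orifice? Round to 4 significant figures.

0.5708

The effusion rate of species i is ∝ p_i/√M_i ∝ n_i/√M_i.
Mole fraction of Cl₂ in the effusate = (n_Cl₂/√M_Cl₂) / (n_Cl₂/√M_Cl₂ + n_N₂O/√M_N₂O)
= (4.17/√70.90) / (4.17/√70.90 + 2.47/√44.01) = 0.4952/(0.4952 + 0.3723) = 0.5708.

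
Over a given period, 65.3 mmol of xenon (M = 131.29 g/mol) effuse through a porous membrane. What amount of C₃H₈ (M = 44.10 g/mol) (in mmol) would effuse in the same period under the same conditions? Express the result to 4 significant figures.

By Graham's law, rate_C₃H₈/rate_Xe = √(M_Xe/M_C₃H₈) = √(131.29/44.10) = √2.977 = 1.725.
So the amount for C₃H₈ is 65.3 × 1.725 = 112.7 mmol.

112.7 mmol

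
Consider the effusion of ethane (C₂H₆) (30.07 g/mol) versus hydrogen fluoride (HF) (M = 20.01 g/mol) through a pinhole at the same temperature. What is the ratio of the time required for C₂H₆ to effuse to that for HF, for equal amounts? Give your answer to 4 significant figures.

From Graham's law, t_C₂H₆/t_HF = √(M_C₂H₆/M_HF) = √(30.07/20.01) = √1.503 = 1.226.

1.226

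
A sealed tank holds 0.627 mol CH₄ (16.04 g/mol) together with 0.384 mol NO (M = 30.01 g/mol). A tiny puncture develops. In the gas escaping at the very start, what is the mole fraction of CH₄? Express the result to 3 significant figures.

Rate_i ∝ x_i/√M_i (Graham's law weighted by mole fraction), so the effusate composition follows n_i/√M_i.
Mole fraction of CH₄ in the effusate = (n_CH₄/√M_CH₄) / (n_CH₄/√M_CH₄ + n_NO/√M_NO)
= (0.627/√16.04) / (0.627/√16.04 + 0.384/√30.01) = 0.1566/(0.1566 + 0.07010) = 0.691.

0.691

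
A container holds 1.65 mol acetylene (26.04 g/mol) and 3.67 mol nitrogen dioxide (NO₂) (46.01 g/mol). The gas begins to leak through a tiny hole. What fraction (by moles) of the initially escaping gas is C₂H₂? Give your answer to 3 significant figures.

Each component's effusion rate ∝ (its partial pressure)·(1/√M) ∝ n_i/√M_i.
So x_C₂H₂ in the escaping gas = (n_C₂H₂/√M_C₂H₂) / Σ(n_i/√M_i)
= (1.65/√26.04) / (1.65/√26.04 + 3.67/√46.01) = 0.3233/(0.3233 + 0.5411) = 0.374.

0.374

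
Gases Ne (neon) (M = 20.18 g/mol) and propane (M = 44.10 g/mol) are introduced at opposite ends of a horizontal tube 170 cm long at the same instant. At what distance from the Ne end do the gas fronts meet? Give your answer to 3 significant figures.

In equal time, each gas travels a distance ∝ its rate ∝ 1/√M, so d_Ne/d_C₃H₈ = √(M_C₃H₈/M_Ne) = √(44.10/20.18) = 1.478.
With d_Ne + d_C₃H₈ = 170 cm, d_C₃H₈ = 170/(1 + 1.478) = 68.60 cm.
d_Ne = 170 − 68.60 = 101 cm.

101 cm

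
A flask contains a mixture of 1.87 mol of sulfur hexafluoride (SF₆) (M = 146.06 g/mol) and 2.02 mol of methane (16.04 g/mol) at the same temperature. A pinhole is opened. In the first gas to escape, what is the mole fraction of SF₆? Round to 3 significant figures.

0.235

Rate_i ∝ x_i/√M_i (Graham's law weighted by mole fraction), so the effusate composition follows n_i/√M_i.
So x_SF₆ in the escaping gas = (n_SF₆/√M_SF₆) / Σ(n_i/√M_i)
= (1.87/√146.06) / (1.87/√146.06 + 2.02/√16.04) = 0.1547/(0.1547 + 0.5044) = 0.235.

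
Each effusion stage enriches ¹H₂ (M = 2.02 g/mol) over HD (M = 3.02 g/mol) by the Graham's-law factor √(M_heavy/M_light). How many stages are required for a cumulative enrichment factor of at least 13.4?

13

With α = √(3.02/2.02) per stage, ln α = ½ ln(1.49505) = 0.2011.
Need α^N ≥ 13.4 ⇒ N ≥ ln(13.4) / ln α = 2.595 / 0.2011 = 12.91.
Minimum whole number of stages: N = 13.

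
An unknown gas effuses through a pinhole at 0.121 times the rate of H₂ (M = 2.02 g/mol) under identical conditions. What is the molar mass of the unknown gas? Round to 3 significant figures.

138 g/mol

Graham's law gives rate_X/rate_H₂ = √(M_H₂/M_X).
0.121 = √(2.02/M_X)
M_X = 2.02 / 0.121² = 2.02 / 0.01464 = 138 g/mol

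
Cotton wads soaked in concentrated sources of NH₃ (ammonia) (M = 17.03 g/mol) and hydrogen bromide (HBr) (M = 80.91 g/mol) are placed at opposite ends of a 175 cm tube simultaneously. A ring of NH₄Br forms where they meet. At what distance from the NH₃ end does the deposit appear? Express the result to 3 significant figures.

120 cm

The fronts meet when d_NH₃ + d_HBr = L with d_NH₃/d_HBr = √(M_HBr/M_NH₃) (Graham's law). Here √(M_HBr/M_NH₃) = √(80.91/17.03) = 2.180.
With d_NH₃ + d_HBr = 175 cm, d_HBr = 175/(1 + 2.180) = 55.04 cm.
d_NH₃ = 175 − 55.04 = 120 cm.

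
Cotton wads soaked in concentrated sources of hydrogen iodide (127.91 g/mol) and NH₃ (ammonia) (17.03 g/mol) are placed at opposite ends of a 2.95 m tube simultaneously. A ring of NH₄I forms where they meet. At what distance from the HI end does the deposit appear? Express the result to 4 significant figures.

0.7886 m

The fronts meet when d_HI + d_NH₃ = L with d_HI/d_NH₃ = √(M_NH₃/M_HI) (Graham's law). Here √(M_NH₃/M_HI) = √(17.03/127.91) = 0.3649.
With d_HI + d_NH₃ = 2.95 m, d_NH₃ = 2.95/(1 + 0.3649) = 2.161 m.
d_HI = 2.95 − 2.161 = 0.7886 m.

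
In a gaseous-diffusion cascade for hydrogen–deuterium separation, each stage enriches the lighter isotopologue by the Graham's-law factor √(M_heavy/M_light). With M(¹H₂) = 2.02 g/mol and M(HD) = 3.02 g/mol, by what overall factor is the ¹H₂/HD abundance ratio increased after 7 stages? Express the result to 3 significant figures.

4.09

Overall factor = α^7 with α = √(3.02/2.02), i.e. (3.02/2.02)^(7/2).
= 1.49505^(7/2) = 4.09.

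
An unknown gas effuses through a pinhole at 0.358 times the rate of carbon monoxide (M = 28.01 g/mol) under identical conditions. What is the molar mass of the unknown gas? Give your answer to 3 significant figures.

Graham's law gives rate_X/rate_CO = √(M_CO/M_X).
0.358 = √(28.01/M_X)
M_X = 28.01 / 0.358² = 28.01 / 0.1282 = 219 g/mol

219 g/mol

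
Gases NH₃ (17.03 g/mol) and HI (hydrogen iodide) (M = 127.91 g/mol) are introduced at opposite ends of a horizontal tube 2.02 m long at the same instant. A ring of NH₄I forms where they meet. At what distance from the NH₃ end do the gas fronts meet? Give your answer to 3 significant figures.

In equal time, each gas travels a distance ∝ its rate ∝ 1/√M, so d_NH₃/d_HI = √(M_HI/M_NH₃) = √(127.91/17.03) = 2.741.
With d_NH₃ + d_HI = 2.02 m, d_HI = 2.02/(1 + 2.741) = 0.5400 m.
d_NH₃ = 2.02 − 0.5400 = 1.48 m.

1.48 m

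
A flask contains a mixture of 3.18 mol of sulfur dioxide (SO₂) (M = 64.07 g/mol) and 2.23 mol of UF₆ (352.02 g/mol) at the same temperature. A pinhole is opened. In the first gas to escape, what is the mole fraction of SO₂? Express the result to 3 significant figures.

Rate_i ∝ x_i/√M_i (Graham's law weighted by mole fraction), so the effusate composition follows n_i/√M_i.
Mole fraction of SO₂ in the effusate = (n_SO₂/√M_SO₂) / (n_SO₂/√M_SO₂ + n_UF₆/√M_UF₆)
= (3.18/√64.07) / (3.18/√64.07 + 2.23/√352.02) = 0.3973/(0.3973 + 0.1189) = 0.770.

0.770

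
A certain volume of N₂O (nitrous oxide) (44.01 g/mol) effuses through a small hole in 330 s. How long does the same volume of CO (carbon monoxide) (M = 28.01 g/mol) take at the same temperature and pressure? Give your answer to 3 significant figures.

263 s

By Graham's law, t_CO/t_N₂O = √(M_CO/M_N₂O) = √(28.01/44.01) = √0.6364 = 0.7978.
So the time for CO is 330 × 0.7978 = 263 s.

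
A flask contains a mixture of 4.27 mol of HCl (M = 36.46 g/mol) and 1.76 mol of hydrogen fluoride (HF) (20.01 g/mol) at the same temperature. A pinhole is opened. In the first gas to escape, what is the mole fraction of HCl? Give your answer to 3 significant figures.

0.643

Rate_i ∝ x_i/√M_i (Graham's law weighted by mole fraction), so the effusate composition follows n_i/√M_i.
So x_HCl in the escaping gas = (n_HCl/√M_HCl) / Σ(n_i/√M_i)
= (4.27/√36.46) / (4.27/√36.46 + 1.76/√20.01) = 0.7072/(0.7072 + 0.3934) = 0.643.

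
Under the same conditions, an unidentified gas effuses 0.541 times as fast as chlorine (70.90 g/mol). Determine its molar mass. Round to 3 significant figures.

242 g/mol

Since effusion rate ∝ 1/√M, rate_X/rate_Cl₂ = √(M_Cl₂/M_X).
0.541 = √(70.90/M_X)
M_X = 70.90 / 0.541² = 70.90 / 0.2927 = 242 g/mol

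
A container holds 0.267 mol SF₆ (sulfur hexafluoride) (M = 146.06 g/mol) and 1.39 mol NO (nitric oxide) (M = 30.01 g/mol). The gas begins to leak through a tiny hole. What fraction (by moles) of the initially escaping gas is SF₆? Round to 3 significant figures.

0.0801

Each component's effusion rate ∝ (its partial pressure)·(1/√M) ∝ n_i/√M_i.
Mole fraction of SF₆ in the effusate = (n_SF₆/√M_SF₆) / (n_SF₆/√M_SF₆ + n_NO/√M_NO)
= (0.267/√146.06) / (0.267/√146.06 + 1.39/√30.01) = 0.02209/(0.02209 + 0.2537) = 0.0801.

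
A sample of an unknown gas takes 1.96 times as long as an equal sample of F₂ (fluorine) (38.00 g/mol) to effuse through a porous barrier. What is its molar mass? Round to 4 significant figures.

146.0 g/mol

Since effusion rate ∝ 1/√M, t_X/t_F₂ = √(M_X/M_F₂).
1.96 = √(M_X/38.00)
M_X = 38.00 × 1.96² = 38.00 × 3.842 = 146.0 g/mol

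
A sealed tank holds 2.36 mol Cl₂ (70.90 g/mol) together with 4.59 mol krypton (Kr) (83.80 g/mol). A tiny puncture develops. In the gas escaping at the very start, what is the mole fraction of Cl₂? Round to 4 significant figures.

The effusion rate of species i is ∝ p_i/√M_i ∝ n_i/√M_i.
Mole fraction of Cl₂ in the effusate = (n_Cl₂/√M_Cl₂) / (n_Cl₂/√M_Cl₂ + n_Kr/√M_Kr)
= (2.36/√70.90) / (2.36/√70.90 + 4.59/√83.80) = 0.2803/(0.2803 + 0.5014) = 0.3586.

0.3586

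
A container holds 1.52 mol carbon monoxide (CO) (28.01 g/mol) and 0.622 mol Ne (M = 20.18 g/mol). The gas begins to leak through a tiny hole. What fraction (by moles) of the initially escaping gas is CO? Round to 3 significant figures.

Effusion rate of each component ∝ n_i/√M_i (partial pressure × 1/√M).
Mole fraction of CO in the effusate = (n_CO/√M_CO) / (n_CO/√M_CO + n_Ne/√M_Ne)
= (1.52/√28.01) / (1.52/√28.01 + 0.622/√20.18) = 0.2872/(0.2872 + 0.1385) = 0.675.

0.675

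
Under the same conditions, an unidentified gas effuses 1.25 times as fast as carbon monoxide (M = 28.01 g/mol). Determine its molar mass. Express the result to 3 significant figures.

17.9 g/mol

Graham's law gives rate_X/rate_CO = √(M_CO/M_X).
1.25 = √(28.01/M_X)
M_X = 28.01 / 1.25² = 28.01 / 1.562 = 17.9 g/mol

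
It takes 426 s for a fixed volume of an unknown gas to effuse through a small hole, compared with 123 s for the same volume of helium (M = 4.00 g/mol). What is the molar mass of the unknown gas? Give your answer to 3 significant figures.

Graham's law gives t_X/t_He = √(M_X/M_He).
426/123 = 3.463 = √(M_X/4.00)
M_X = 4.00 × 3.463² = 4.00 × 12.00 = 48.0 g/mol

48.0 g/mol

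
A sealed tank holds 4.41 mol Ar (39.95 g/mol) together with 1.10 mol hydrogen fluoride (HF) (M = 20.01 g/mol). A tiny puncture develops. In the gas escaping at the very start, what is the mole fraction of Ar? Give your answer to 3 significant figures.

Each component's effusion rate ∝ (its partial pressure)·(1/√M) ∝ n_i/√M_i.
So x_Ar in the escaping gas = (n_Ar/√M_Ar) / Σ(n_i/√M_i)
= (4.41/√39.95) / (4.41/√39.95 + 1.10/√20.01) = 0.6977/(0.6977 + 0.2459) = 0.739.

0.739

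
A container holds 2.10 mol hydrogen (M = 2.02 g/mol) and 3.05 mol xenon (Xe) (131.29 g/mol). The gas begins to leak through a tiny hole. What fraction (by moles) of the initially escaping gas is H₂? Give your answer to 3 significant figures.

The effusion rate of species i is ∝ p_i/√M_i ∝ n_i/√M_i.
x_H₂(eff) = (n_H₂/√M_H₂) / (n_H₂/√M_H₂ + n_Xe/√M_Xe)
= (2.10/√2.02) / (2.10/√2.02 + 3.05/√131.29) = 1.478/(1.478 + 0.2662) = 0.847.

0.847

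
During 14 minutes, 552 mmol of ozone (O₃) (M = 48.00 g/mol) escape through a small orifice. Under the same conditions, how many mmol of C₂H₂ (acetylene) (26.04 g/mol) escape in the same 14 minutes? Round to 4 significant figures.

From Graham's law, rate_C₂H₂/rate_O₃ = √(M_O₃/M_C₂H₂) = √(48.00/26.04) = √1.843 = 1.358.
So the amount for C₂H₂ is 552 × 1.358 = 749.4 mmol.

749.4 mmol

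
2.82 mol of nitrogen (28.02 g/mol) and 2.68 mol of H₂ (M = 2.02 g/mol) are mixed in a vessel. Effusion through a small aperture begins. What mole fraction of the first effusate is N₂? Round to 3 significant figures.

Rate_i ∝ x_i/√M_i (Graham's law weighted by mole fraction), so the effusate composition follows n_i/√M_i.
x_N₂(eff) = (n_N₂/√M_N₂) / (n_N₂/√M_N₂ + n_H₂/√M_H₂)
= (2.82/√28.02) / (2.82/√28.02 + 2.68/√2.02) = 0.5327/(0.5327 + 1.886) = 0.220.

0.220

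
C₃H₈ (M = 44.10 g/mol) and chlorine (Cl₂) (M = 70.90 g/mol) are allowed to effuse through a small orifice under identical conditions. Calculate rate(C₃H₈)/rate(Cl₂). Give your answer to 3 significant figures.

1.27

Graham's law gives rate_C₃H₈/rate_Cl₂ = √(M_Cl₂/M_C₃H₈) = √(70.90/44.10) = √1.608 = 1.27.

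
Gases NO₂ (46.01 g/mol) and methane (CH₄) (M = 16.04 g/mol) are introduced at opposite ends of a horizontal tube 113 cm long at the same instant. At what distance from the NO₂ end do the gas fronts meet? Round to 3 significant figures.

Distances travelled in equal time are proportional to diffusion rates, so d_NO₂/d_CH₄ = √(M_CH₄/M_NO₂) = √(16.04/46.01) = 0.5904.
With d_NO₂ + d_CH₄ = 113 cm, d_CH₄ = 113/(1 + 0.5904) = 71.05 cm.
d_NO₂ = 113 − 71.05 = 42.0 cm.

42.0 cm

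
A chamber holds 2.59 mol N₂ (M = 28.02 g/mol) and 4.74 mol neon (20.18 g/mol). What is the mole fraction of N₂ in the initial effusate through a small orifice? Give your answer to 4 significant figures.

0.3168

Rate_i ∝ x_i/√M_i (Graham's law weighted by mole fraction), so the effusate composition follows n_i/√M_i.
x_N₂(eff) = (n_N₂/√M_N₂) / (n_N₂/√M_N₂ + n_Ne/√M_Ne)
= (2.59/√28.02) / (2.59/√28.02 + 4.74/√20.18) = 0.4893/(0.4893 + 1.055) = 0.3168.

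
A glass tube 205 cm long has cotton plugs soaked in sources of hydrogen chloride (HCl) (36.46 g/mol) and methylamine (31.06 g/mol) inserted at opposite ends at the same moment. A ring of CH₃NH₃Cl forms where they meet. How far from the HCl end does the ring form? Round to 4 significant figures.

98.39 cm

The fronts meet when d_HCl + d_CH₃NH₂ = L with d_HCl/d_CH₃NH₂ = √(M_CH₃NH₂/M_HCl) (Graham's law). Here √(M_CH₃NH₂/M_HCl) = √(31.06/36.46) = 0.9230.
With d_HCl + d_CH₃NH₂ = 205 cm, d_CH₃NH₂ = 205/(1 + 0.9230) = 106.6 cm.
d_HCl = 205 − 106.6 = 98.39 cm.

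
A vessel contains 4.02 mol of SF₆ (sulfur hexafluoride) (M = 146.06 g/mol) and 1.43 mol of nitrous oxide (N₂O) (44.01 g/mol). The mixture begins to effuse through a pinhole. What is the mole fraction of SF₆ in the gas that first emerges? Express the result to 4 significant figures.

0.6068

Rate_i ∝ x_i/√M_i (Graham's law weighted by mole fraction), so the effusate composition follows n_i/√M_i.
So x_SF₆ in the escaping gas = (n_SF₆/√M_SF₆) / Σ(n_i/√M_i)
= (4.02/√146.06) / (4.02/√146.06 + 1.43/√44.01) = 0.3326/(0.3326 + 0.2156) = 0.6068.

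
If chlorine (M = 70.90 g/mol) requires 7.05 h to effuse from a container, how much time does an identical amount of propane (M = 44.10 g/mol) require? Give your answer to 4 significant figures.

Using Graham's law: t_C₃H₈/t_Cl₂ = √(M_C₃H₈/M_Cl₂) = √(44.10/70.90) = √0.6220 = 0.7887.
So the time for C₃H₈ is 7.05 × 0.7887 = 5.560 h.

5.560 h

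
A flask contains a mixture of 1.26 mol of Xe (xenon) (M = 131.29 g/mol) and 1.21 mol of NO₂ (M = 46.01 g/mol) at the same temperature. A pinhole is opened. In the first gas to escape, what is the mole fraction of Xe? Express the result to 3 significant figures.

0.381

Rate_i ∝ x_i/√M_i (Graham's law weighted by mole fraction), so the effusate composition follows n_i/√M_i.
Mole fraction of Xe in the effusate = (n_Xe/√M_Xe) / (n_Xe/√M_Xe + n_NO₂/√M_NO₂)
= (1.26/√131.29) / (1.26/√131.29 + 1.21/√46.01) = 0.1100/(0.1100 + 0.1784) = 0.381.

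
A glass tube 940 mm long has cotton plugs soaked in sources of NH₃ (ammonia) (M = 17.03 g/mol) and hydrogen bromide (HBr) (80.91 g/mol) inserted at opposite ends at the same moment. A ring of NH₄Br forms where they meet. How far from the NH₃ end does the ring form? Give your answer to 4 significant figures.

644.4 mm

Distances travelled in equal time are proportional to diffusion rates, so d_NH₃/d_HBr = √(M_HBr/M_NH₃) = √(80.91/17.03) = 2.180.
With d_NH₃ + d_HBr = 940 mm, d_HBr = 940/(1 + 2.180) = 295.6 mm.
d_NH₃ = 940 − 295.6 = 644.4 mm.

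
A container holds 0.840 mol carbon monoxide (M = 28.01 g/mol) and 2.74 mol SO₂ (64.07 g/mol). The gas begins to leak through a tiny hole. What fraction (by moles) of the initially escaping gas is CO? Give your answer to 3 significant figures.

0.317

Each component's effusion rate ∝ (its partial pressure)·(1/√M) ∝ n_i/√M_i.
So x_CO in the escaping gas = (n_CO/√M_CO) / Σ(n_i/√M_i)
= (0.840/√28.01) / (0.840/√28.01 + 2.74/√64.07) = 0.1587/(0.1587 + 0.3423) = 0.317.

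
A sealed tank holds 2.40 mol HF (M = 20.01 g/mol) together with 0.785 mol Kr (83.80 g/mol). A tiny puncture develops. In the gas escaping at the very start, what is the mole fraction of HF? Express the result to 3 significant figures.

The effusion rate of species i is ∝ p_i/√M_i ∝ n_i/√M_i.
x_HF(eff) = (n_HF/√M_HF) / (n_HF/√M_HF + n_Kr/√M_Kr)
= (2.40/√20.01) / (2.40/√20.01 + 0.785/√83.80) = 0.5365/(0.5365 + 0.08575) = 0.862.

0.862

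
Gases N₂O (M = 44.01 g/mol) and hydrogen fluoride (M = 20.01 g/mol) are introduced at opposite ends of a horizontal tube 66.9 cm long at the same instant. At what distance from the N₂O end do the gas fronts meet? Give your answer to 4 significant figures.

Graham's law gives d_N₂O/d_HF = rate_N₂O/rate_HF = √(M_HF/M_N₂O) = √(20.01/44.01) = 0.6743.
With d_N₂O + d_HF = 66.9 cm, d_HF = 66.9/(1 + 0.6743) = 39.96 cm.
d_N₂O = 66.9 − 39.96 = 26.94 cm.

26.94 cm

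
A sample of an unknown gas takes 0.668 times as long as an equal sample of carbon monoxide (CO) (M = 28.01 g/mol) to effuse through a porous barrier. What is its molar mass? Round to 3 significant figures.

Graham's law gives t_X/t_CO = √(M_X/M_CO).
0.668 = √(M_X/28.01)
M_X = 28.01 × 0.668² = 28.01 × 0.4462 = 12.5 g/mol

12.5 g/mol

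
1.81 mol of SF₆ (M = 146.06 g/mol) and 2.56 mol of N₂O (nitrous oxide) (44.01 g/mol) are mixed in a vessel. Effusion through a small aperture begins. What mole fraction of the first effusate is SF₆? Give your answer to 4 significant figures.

Effusion rate of each component ∝ n_i/√M_i (partial pressure × 1/√M).
x_SF₆(eff) = (n_SF₆/√M_SF₆) / (n_SF₆/√M_SF₆ + n_N₂O/√M_N₂O)
= (1.81/√146.06) / (1.81/√146.06 + 2.56/√44.01) = 0.1498/(0.1498 + 0.3859) = 0.2796.

0.2796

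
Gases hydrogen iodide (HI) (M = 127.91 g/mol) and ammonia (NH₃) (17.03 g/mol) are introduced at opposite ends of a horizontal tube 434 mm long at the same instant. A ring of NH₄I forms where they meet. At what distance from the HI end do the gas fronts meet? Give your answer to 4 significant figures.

116.0 mm

Distances travelled in equal time are proportional to diffusion rates, so d_HI/d_NH₃ = √(M_NH₃/M_HI) = √(17.03/127.91) = 0.3649.
With d_HI + d_NH₃ = 434 mm, d_NH₃ = 434/(1 + 0.3649) = 318.0 mm.
d_HI = 434 − 318.0 = 116.0 mm.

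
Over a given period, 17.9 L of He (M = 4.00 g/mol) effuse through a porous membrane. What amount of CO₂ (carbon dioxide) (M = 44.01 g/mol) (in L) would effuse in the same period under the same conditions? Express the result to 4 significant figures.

5.396 L

Since effusion rate ∝ 1/√M, rate_CO₂/rate_He = √(M_He/M_CO₂) = √(4.00/44.01) = √0.09089 = 0.3015.
So the volume for CO₂ is 17.9 × 0.3015 = 5.396 L.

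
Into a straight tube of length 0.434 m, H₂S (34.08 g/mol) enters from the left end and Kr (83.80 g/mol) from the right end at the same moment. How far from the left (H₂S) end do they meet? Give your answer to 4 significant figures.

The fronts meet when d_H₂S + d_Kr = L with d_H₂S/d_Kr = √(M_Kr/M_H₂S) (Graham's law). Here √(M_Kr/M_H₂S) = √(83.80/34.08) = 1.568.
With d_H₂S + d_Kr = 0.434 m, d_Kr = 0.434/(1 + 1.568) = 0.1690 m.
d_H₂S = 0.434 − 0.1690 = 0.2650 m.

0.2650 m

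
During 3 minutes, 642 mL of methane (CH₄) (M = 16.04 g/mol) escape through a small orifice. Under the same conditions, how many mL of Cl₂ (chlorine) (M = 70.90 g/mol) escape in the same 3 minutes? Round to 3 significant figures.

305 mL

From Graham's law, rate_Cl₂/rate_CH₄ = √(M_CH₄/M_Cl₂) = √(16.04/70.90) = √0.2262 = 0.4756.
So the volume for Cl₂ is 642 × 0.4756 = 305 mL.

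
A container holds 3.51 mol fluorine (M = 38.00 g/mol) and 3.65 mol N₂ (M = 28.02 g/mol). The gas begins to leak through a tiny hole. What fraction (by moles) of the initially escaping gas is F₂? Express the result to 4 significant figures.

The effusion rate of species i is ∝ p_i/√M_i ∝ n_i/√M_i.
x_F₂(eff) = (n_F₂/√M_F₂) / (n_F₂/√M_F₂ + n_N₂/√M_N₂)
= (3.51/√38.00) / (3.51/√38.00 + 3.65/√28.02) = 0.5694/(0.5694 + 0.6895) = 0.4523.

0.4523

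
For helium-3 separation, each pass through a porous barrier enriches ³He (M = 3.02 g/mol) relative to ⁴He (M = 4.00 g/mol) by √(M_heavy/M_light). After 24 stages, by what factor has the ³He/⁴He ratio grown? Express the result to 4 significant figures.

Overall factor = α^24 with α = √(4.00/3.02), i.e. (4.00/3.02)^(24/2).
= 1.32450^12 = 29.15.

29.15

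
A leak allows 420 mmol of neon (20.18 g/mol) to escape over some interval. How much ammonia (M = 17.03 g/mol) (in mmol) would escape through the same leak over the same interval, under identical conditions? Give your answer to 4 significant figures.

457.2 mmol

Using Graham's law: rate_NH₃/rate_Ne = √(M_Ne/M_NH₃) = √(20.18/17.03) = √1.185 = 1.089.
So the amount for NH₃ is 420 × 1.089 = 457.2 mmol.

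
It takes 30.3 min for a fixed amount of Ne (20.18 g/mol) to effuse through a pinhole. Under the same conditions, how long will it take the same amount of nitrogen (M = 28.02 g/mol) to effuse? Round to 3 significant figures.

35.7 min

Using Graham's law: t_N₂/t_Ne = √(M_N₂/M_Ne) = √(28.02/20.18) = √1.389 = 1.178.
So the time for N₂ is 30.3 × 1.178 = 35.7 min.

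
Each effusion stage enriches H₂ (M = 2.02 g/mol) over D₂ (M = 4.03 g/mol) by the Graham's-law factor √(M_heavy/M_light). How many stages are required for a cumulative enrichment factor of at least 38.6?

11

Per stage α = (4.03/2.02)^(1/2) = 1.99505^0.5, giving ln α = 0.3453.
Need α^N ≥ 38.6 ⇒ N ≥ ln(38.6) / ln α = 3.653 / 0.3453 = 10.58.
Rounding up, N = 11 stages.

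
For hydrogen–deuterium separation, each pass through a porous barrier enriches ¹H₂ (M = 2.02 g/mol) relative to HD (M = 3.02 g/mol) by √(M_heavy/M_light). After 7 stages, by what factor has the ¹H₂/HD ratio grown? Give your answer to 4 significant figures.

4.086

Overall factor = α^7 with α = √(3.02/2.02), i.e. (3.02/2.02)^(7/2).
= 1.49505^(7/2) = 4.086.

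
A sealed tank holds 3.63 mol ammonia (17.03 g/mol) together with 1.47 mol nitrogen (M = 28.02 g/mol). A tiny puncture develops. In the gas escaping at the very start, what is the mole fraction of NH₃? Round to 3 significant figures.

Each component's effusion rate ∝ (its partial pressure)·(1/√M) ∝ n_i/√M_i.
x_NH₃(eff) = (n_NH₃/√M_NH₃) / (n_NH₃/√M_NH₃ + n_N₂/√M_N₂)
= (3.63/√17.03) / (3.63/√17.03 + 1.47/√28.02) = 0.8796/(0.8796 + 0.2777) = 0.760.

0.760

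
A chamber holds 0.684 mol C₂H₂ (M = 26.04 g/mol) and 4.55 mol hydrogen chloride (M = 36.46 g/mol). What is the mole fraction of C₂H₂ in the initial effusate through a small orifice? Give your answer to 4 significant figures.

0.1510

Each component's effusion rate ∝ (its partial pressure)·(1/√M) ∝ n_i/√M_i.
Mole fraction of C₂H₂ in the effusate = (n_C₂H₂/√M_C₂H₂) / (n_C₂H₂/√M_C₂H₂ + n_HCl/√M_HCl)
= (0.684/√26.04) / (0.684/√26.04 + 4.55/√36.46) = 0.1340/(0.1340 + 0.7535) = 0.1510.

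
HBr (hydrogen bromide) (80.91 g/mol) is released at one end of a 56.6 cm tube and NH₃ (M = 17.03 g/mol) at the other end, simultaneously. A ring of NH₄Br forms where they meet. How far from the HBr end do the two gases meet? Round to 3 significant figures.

Distances travelled in equal time are proportional to diffusion rates, so d_HBr/d_NH₃ = √(M_NH₃/M_HBr) = √(17.03/80.91) = 0.4588.
With d_HBr + d_NH₃ = 56.6 cm, d_NH₃ = 56.6/(1 + 0.4588) = 38.80 cm.
d_HBr = 56.6 − 38.80 = 17.8 cm.

17.8 cm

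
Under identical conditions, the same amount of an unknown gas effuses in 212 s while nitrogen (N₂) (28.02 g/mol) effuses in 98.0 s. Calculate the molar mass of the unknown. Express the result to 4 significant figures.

131.1 g/mol

By Graham's law, t_X/t_N₂ = √(M_X/M_N₂).
212/98.0 = 2.163 = √(M_X/28.02)
M_X = 28.02 × 2.163² = 28.02 × 4.680 = 131.1 g/mol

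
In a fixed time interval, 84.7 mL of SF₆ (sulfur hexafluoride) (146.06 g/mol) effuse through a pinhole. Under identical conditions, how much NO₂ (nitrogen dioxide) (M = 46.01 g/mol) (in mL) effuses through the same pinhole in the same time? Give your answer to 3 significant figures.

Since effusion rate ∝ 1/√M, rate_NO₂/rate_SF₆ = √(M_SF₆/M_NO₂) = √(146.06/46.01) = √3.175 = 1.782.
So the volume for NO₂ is 84.7 × 1.782 = 151 mL.

151 mL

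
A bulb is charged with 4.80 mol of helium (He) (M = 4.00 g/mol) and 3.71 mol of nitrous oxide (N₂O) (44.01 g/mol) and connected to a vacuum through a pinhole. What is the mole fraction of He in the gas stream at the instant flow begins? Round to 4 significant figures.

0.8110

Rate_i ∝ x_i/√M_i (Graham's law weighted by mole fraction), so the effusate composition follows n_i/√M_i.
Mole fraction of He in the effusate = (n_He/√M_He) / (n_He/√M_He + n_N₂O/√M_N₂O)
= (4.80/√4.00) / (4.80/√4.00 + 3.71/√44.01) = 2.400/(2.400 + 0.5592) = 0.8110.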